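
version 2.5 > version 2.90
False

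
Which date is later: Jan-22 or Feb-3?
Feb-3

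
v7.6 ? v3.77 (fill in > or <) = >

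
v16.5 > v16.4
True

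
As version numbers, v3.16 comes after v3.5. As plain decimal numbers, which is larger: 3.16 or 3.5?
3.5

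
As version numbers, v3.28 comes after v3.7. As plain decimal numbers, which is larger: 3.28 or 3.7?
3.7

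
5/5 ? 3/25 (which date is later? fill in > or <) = >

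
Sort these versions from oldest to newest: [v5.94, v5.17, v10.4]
[v5.17, v5.94, v10.4]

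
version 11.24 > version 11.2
True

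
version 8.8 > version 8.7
True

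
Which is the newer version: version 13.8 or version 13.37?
version 13.37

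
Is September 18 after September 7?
Yes. Day 18 comes after day 7 in September — this is a date comparison, not a decimal one (the decimal 9.18 would be smaller than 9.7).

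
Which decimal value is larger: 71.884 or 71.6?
71.884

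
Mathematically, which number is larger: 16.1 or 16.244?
16.244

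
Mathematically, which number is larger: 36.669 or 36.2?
36.669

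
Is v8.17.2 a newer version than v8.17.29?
No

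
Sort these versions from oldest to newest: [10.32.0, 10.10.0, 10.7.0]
[10.7.0, 10.10.0, 10.32.0]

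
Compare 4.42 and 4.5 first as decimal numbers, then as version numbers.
As decimals: 4.42 < 4.5. As versions: v4.42 > v4.5 (minor version 42 > 5).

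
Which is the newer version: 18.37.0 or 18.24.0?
18.37.0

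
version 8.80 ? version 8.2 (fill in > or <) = >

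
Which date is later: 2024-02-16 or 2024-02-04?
2024-02-16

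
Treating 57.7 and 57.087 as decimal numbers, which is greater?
57.7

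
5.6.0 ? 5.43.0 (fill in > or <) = <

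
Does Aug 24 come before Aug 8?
No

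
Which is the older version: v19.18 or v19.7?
v19.7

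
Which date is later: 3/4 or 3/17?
3/17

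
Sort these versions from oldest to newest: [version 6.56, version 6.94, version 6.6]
[version 6.6, version 6.56, version 6.94]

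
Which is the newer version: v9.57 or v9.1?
v9.57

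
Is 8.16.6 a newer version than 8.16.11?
No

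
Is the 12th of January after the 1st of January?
Yes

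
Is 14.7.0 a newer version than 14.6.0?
Yes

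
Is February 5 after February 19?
No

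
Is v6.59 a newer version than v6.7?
Yes. Version numbers are compared segment by segment as integers, not as decimals: minor version 59 > 7, so v6.59 > v6.7 (even though the decimal 6.59 < 6.7).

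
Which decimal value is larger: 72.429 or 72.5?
72.5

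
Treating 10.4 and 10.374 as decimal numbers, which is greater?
10.4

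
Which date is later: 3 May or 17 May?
17 May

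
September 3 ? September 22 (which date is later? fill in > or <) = <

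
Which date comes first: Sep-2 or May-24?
May-24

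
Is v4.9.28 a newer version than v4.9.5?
Yes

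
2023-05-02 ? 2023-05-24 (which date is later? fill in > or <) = <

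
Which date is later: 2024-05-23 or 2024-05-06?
2024-05-23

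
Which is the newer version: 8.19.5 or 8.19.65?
8.19.65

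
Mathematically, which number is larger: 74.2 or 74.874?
74.874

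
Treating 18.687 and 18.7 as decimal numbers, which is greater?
18.7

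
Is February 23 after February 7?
Yes. Day 23 comes after day 7 in February — this is a date comparison, not a decimal one (the decimal 2.23 would be smaller than 2.7).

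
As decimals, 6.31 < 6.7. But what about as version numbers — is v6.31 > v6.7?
True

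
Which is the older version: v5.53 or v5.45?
v5.45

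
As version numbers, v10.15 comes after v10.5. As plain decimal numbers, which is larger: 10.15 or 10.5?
10.5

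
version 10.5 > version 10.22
False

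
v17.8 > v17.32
False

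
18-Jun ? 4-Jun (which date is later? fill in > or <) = >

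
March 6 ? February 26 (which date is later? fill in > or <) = >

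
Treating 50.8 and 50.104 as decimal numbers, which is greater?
50.8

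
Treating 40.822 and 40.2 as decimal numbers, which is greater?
40.822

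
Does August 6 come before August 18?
Yes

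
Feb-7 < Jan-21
False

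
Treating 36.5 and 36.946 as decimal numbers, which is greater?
36.946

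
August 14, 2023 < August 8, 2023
False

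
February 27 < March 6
True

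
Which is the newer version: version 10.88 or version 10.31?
version 10.88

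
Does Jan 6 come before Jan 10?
Yes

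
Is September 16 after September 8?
Yes. Day 16 comes after day 8 in September — this is a date comparison, not a decimal one (the decimal 9.16 would be smaller than 9.8).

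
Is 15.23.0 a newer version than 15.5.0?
Yes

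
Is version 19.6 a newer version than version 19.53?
No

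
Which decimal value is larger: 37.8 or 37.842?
37.842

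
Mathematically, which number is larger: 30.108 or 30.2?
30.2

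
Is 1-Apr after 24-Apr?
No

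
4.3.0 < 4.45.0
True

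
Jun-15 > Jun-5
True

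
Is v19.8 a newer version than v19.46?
No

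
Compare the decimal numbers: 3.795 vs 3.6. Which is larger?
3.795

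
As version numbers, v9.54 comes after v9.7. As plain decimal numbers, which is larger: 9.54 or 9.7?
9.7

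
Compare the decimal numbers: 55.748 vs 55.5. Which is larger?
55.748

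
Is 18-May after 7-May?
Yes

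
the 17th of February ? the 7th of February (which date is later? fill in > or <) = >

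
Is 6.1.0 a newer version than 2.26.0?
Yes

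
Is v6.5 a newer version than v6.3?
Yes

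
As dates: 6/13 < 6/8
False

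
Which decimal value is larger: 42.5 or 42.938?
42.938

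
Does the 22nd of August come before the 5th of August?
No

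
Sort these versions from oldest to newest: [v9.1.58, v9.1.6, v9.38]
[v9.1.6, v9.1.58, v9.38]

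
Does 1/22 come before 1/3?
No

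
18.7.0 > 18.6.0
True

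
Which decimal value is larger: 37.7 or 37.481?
37.7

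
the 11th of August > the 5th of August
True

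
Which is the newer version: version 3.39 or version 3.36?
version 3.39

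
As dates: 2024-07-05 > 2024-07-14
False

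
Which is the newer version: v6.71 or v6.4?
v6.71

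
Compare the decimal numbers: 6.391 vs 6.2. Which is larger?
6.391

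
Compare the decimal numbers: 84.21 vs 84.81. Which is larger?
84.81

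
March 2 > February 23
True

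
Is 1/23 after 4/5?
No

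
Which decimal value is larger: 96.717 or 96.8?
96.8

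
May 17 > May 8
True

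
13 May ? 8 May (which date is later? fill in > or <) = >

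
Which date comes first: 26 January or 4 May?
26 January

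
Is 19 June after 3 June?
Yes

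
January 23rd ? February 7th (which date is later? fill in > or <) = <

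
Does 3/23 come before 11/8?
Yes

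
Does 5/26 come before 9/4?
Yes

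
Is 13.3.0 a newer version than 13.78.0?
No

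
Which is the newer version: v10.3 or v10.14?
v10.14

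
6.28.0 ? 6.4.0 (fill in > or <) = >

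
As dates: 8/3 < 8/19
True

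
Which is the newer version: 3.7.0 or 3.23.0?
3.23.0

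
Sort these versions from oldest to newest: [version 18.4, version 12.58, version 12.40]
[version 12.40, version 12.58, version 18.4]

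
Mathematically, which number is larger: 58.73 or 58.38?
58.73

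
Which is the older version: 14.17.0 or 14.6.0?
14.6.0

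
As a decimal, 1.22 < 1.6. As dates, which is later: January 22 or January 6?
January 22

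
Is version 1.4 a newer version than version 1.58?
No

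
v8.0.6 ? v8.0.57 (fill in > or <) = <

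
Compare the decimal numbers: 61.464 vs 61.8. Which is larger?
61.8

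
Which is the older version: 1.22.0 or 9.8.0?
1.22.0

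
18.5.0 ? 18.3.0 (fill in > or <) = >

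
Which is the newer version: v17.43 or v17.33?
v17.43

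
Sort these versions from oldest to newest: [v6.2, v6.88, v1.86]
[v1.86, v6.2, v6.88]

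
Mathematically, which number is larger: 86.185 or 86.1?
86.185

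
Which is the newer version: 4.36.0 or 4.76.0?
4.76.0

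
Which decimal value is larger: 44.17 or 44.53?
44.53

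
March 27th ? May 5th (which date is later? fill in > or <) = <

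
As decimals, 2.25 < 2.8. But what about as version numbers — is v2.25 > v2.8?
True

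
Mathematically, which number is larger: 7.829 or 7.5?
7.829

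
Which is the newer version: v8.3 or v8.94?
v8.94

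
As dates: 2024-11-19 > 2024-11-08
True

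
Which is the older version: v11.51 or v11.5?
v11.5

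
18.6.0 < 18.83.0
True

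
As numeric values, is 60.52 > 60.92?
False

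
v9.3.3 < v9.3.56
True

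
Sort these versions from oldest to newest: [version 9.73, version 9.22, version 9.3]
[version 9.3, version 9.22, version 9.73]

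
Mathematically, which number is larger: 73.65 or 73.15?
73.65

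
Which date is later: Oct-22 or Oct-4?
Oct-22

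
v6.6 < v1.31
False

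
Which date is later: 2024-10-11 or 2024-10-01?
2024-10-11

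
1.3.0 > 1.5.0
False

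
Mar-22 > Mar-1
True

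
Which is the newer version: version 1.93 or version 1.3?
version 1.93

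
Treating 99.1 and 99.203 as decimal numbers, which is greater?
99.203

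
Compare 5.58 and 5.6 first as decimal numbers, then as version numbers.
As decimals: 5.58 < 5.6. As versions: v5.58 > v5.6 (minor version 58 > 6).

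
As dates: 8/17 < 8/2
False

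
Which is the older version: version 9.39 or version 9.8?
version 9.8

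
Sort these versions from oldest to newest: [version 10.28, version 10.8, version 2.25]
[version 2.25, version 10.8, version 10.28]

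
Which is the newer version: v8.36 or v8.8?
v8.36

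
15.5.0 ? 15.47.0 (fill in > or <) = <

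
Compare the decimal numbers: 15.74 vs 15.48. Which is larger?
15.74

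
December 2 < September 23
False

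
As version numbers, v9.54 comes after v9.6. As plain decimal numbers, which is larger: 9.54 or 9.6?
9.6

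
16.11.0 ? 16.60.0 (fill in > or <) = <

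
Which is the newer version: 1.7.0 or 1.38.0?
1.38.0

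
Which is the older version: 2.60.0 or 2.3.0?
2.3.0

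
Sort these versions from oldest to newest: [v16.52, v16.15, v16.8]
[v16.8, v16.15, v16.52]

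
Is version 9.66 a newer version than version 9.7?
Yes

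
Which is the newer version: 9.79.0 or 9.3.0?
9.79.0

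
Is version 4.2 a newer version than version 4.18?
No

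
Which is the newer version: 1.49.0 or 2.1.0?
2.1.0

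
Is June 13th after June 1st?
Yes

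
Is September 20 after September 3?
Yes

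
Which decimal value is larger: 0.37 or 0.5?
0.5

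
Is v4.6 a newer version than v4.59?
No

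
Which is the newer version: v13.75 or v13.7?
v13.75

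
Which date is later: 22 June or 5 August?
5 August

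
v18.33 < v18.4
False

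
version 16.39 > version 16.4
True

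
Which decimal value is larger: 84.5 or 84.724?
84.724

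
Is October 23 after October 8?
Yes. Day 23 comes after day 8 in October — this is a date comparison, not a decimal one (the decimal 10.23 would be smaller than 10.8).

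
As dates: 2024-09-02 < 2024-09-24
True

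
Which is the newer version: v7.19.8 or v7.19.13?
v7.19.13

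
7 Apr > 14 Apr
False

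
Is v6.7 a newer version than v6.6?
Yes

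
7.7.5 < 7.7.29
True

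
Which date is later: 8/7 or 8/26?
8/26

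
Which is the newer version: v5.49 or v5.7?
v5.49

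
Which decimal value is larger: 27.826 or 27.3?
27.826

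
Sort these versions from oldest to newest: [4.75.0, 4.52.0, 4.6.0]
[4.6.0, 4.52.0, 4.75.0]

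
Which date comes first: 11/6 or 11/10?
11/6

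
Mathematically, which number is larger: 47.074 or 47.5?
47.5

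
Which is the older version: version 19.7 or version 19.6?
version 19.6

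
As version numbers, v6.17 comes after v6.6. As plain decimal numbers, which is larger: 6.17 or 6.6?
6.6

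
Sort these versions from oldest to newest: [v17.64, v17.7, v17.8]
[v17.7, v17.8, v17.64]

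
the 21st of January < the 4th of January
False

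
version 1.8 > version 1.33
False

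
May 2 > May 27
False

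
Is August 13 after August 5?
Yes. Day 13 comes after day 5 in August — this is a date comparison, not a decimal one (the decimal 8.13 would be smaller than 8.5).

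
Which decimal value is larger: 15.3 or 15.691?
15.691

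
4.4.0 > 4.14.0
False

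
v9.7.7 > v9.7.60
False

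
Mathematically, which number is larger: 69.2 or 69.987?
69.987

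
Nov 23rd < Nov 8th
False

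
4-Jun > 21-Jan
True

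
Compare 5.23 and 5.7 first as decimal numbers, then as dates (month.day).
As decimals: 5.23 < 5.7. As dates: 5/23 is later than 5/7 (day 23 > day 7).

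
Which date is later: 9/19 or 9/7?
9/19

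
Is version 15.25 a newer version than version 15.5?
Yes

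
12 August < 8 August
False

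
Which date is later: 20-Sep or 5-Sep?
20-Sep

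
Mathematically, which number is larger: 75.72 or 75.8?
75.8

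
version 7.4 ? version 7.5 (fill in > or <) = <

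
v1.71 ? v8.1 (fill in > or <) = <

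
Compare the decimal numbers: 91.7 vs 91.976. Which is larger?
91.976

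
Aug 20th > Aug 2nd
True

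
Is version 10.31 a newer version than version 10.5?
Yes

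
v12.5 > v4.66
True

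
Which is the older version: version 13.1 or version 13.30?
version 13.1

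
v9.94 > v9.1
True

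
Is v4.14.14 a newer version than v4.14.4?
Yes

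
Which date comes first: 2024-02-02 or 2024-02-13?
2024-02-02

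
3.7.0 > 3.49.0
False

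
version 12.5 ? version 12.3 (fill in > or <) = >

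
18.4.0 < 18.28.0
True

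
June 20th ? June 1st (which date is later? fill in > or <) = >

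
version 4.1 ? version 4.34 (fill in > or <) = <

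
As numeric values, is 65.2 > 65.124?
True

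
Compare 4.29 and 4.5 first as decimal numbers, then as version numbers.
As decimals: 4.29 < 4.5. As versions: v4.29 > v4.5 (minor version 29 > 5).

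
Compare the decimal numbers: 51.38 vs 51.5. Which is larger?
51.5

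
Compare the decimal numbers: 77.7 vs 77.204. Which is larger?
77.7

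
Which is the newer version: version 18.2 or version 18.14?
version 18.14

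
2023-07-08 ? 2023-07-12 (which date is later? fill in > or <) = <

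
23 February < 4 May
True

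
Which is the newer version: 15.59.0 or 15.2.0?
15.59.0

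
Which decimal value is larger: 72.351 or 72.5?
72.5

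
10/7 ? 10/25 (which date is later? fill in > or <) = <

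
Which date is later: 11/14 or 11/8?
11/14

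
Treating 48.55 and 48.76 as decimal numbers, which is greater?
48.76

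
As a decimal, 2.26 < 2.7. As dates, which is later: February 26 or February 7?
February 26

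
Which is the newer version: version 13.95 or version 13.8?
version 13.95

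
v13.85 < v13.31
False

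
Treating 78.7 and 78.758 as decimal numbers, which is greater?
78.758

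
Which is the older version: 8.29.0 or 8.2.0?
8.2.0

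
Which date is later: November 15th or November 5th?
November 15th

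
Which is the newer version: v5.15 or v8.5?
v8.5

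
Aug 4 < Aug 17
True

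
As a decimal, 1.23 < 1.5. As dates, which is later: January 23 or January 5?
January 23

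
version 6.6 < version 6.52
True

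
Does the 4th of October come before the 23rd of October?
Yes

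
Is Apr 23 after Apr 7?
Yes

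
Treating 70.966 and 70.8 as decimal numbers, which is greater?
70.966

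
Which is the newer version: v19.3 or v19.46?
v19.46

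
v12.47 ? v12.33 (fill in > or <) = >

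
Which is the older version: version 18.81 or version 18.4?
version 18.4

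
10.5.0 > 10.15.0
False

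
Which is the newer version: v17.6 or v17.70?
v17.70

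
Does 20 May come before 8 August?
Yes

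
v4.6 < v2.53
False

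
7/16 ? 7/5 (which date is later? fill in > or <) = >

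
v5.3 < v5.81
True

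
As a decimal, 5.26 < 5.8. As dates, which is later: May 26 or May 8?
May 26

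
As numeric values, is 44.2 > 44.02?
True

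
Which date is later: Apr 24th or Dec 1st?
Dec 1st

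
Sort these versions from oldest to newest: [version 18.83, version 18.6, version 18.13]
[version 18.6, version 18.13, version 18.83]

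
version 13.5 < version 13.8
True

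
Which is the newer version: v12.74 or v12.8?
v12.74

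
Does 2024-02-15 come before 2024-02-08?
No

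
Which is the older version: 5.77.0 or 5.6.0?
5.6.0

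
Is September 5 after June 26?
Yes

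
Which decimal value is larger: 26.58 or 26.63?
26.63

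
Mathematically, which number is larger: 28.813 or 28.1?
28.813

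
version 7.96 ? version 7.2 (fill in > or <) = >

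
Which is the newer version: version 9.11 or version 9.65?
version 9.65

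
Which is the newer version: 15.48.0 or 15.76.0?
15.76.0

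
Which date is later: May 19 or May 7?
May 19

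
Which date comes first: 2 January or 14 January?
2 January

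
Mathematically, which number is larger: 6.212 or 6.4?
6.4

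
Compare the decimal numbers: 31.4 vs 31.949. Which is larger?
31.949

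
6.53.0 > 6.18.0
True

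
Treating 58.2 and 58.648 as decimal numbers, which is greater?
58.648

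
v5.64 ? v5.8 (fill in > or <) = >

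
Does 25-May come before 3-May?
No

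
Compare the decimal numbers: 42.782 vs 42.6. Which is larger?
42.782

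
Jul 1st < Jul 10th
True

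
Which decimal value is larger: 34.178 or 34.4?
34.4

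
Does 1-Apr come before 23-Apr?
Yes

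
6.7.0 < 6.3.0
False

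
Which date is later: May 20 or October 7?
October 7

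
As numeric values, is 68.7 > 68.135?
True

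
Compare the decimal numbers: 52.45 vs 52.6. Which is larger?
52.6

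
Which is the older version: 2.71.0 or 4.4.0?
2.71.0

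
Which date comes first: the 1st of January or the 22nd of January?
the 1st of January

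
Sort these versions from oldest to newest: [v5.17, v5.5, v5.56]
[v5.5, v5.17, v5.56]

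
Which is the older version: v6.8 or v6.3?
v6.3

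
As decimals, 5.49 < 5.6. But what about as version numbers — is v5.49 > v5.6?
True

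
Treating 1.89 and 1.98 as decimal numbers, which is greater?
1.98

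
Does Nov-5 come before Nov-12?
Yes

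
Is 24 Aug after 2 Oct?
No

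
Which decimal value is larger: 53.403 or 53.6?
53.6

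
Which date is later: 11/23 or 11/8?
11/23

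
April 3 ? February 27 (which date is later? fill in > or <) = >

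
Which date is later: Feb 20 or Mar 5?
Mar 5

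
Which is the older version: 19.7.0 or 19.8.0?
19.7.0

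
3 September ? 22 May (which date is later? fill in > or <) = >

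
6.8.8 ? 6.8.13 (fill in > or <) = <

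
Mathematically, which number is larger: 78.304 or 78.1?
78.304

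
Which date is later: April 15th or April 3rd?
April 15th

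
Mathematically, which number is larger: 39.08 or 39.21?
39.21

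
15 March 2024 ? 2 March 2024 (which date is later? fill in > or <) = >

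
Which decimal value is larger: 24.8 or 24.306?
24.8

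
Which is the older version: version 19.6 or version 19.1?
version 19.1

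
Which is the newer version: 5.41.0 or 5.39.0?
5.41.0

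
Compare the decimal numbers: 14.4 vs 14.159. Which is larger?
14.4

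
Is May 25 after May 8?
Yes. Day 25 comes after day 8 in May — this is a date comparison, not a decimal one (the decimal 5.25 would be smaller than 5.8).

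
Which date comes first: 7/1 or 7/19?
7/1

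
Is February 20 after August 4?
No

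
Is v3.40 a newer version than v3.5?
Yes. Version numbers are compared segment by segment as integers, not as decimals: minor version 40 > 5, so v3.40 > v3.5 (even though the decimal 3.40 < 3.5).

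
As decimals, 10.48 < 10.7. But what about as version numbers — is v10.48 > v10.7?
True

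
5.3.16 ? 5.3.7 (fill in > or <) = >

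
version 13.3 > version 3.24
True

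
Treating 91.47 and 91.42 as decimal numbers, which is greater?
91.47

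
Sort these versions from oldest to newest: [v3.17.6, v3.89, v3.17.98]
[v3.17.6, v3.17.98, v3.89]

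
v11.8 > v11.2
True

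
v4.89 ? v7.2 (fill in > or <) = <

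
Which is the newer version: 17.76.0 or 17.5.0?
17.76.0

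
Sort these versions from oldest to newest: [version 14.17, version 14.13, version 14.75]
[version 14.13, version 14.17, version 14.75]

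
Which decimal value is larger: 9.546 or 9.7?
9.7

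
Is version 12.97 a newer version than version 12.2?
Yes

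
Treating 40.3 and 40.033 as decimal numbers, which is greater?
40.3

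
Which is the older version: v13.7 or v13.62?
v13.7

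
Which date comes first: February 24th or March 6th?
February 24th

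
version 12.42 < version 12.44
True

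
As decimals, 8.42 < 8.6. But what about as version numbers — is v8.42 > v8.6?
True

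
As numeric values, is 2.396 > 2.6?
False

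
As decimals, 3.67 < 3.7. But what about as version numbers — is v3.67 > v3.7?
True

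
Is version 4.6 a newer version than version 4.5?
Yes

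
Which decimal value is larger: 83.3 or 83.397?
83.397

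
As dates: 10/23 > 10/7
True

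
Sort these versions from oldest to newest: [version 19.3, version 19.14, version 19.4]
[version 19.3, version 19.4, version 19.14]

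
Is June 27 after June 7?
Yes. Day 27 comes after day 7 in June — this is a date comparison, not a decimal one (the decimal 6.27 would be smaller than 6.7).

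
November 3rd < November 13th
True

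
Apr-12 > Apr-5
True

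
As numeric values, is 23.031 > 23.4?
False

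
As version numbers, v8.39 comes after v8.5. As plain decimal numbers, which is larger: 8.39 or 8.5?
8.5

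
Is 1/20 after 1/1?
Yes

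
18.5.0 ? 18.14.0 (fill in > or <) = <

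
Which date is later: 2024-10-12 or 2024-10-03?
2024-10-12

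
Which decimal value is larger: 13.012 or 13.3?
13.3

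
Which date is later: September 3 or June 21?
September 3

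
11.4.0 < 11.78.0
True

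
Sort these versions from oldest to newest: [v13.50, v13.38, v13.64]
[v13.38, v13.50, v13.64]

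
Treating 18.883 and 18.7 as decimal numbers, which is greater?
18.883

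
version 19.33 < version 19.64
True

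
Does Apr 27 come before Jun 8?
Yes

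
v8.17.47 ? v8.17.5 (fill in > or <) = >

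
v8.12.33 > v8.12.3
True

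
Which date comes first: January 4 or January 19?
January 4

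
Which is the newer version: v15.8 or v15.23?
v15.23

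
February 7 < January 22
False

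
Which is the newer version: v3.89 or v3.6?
v3.89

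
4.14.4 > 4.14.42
False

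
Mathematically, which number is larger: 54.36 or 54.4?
54.4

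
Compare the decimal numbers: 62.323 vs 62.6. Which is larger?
62.6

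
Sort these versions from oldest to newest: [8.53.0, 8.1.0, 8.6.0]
[8.1.0, 8.6.0, 8.53.0]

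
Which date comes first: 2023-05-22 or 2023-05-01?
2023-05-01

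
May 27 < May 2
False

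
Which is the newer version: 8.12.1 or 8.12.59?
8.12.59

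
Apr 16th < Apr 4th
False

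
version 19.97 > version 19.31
True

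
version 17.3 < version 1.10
False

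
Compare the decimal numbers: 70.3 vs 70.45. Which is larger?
70.45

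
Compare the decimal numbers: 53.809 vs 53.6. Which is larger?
53.809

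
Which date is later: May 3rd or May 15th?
May 15th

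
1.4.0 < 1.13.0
True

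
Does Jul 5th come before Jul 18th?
Yes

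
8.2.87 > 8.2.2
True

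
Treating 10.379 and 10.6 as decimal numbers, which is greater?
10.6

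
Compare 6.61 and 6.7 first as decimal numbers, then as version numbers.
As decimals: 6.61 < 6.7. As versions: v6.61 > v6.7 (minor version 61 > 7).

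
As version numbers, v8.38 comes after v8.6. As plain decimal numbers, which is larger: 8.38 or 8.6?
8.6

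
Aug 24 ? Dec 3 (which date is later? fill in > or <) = <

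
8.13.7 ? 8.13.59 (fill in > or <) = <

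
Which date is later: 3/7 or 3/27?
3/27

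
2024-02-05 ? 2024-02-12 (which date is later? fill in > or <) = <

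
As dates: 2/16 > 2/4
True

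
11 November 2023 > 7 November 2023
True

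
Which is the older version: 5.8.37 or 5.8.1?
5.8.1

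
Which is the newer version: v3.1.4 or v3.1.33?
v3.1.33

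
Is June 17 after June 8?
Yes. Day 17 comes after day 8 in June — this is a date comparison, not a decimal one (the decimal 6.17 would be smaller than 6.8).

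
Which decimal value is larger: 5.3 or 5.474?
5.474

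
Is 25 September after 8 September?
Yes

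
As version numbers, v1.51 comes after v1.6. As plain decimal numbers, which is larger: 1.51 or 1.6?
1.6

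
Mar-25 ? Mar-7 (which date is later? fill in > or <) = >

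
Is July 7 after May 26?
Yes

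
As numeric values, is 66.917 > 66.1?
True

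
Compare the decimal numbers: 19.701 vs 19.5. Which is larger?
19.701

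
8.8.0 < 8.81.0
True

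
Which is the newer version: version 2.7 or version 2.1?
version 2.7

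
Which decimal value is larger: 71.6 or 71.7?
71.7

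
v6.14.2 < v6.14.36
True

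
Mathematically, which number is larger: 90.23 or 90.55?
90.55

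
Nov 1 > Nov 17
False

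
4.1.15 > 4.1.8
True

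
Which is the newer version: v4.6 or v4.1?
v4.6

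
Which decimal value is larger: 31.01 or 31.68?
31.68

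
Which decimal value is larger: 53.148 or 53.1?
53.148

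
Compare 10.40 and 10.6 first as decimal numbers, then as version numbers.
As decimals: 10.40 < 10.6. As versions: v10.40 > v10.6 (minor version 40 > 6).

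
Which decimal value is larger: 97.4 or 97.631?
97.631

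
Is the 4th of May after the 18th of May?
No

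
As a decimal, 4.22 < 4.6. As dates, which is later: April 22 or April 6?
April 22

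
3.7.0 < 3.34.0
True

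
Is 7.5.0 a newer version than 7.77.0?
No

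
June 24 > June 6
True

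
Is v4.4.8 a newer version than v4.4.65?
No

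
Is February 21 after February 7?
Yes. Day 21 comes after day 7 in February — this is a date comparison, not a decimal one (the decimal 2.21 would be smaller than 2.7).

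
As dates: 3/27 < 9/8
True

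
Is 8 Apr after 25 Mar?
Yes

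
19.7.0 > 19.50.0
False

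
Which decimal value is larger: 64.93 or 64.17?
64.93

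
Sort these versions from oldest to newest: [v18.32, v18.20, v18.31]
[v18.20, v18.31, v18.32]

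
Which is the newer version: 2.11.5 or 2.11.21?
2.11.21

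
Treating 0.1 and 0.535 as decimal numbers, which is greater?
0.535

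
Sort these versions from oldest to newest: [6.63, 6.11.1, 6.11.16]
[6.11.1, 6.11.16, 6.63]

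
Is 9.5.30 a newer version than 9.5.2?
Yes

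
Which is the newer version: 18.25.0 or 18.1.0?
18.25.0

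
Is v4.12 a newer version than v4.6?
Yes. Version numbers are compared segment by segment as integers, not as decimals: minor version 12 > 6, so v4.12 > v4.6 (even though the decimal 4.12 < 4.6).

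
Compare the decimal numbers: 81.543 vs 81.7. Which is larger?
81.7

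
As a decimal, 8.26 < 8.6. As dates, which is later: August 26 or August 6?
August 26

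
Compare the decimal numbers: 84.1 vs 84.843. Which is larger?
84.843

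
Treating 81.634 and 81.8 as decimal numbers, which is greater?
81.8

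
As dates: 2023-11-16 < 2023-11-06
False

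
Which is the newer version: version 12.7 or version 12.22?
version 12.22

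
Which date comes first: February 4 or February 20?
February 4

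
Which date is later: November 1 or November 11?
November 11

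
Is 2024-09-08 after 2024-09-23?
No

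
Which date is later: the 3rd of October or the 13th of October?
the 13th of October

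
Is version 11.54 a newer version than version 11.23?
Yes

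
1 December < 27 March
False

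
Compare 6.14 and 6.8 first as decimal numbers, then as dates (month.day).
As decimals: 6.14 < 6.8. As dates: 6/14 is later than 6/8 (day 14 > day 8).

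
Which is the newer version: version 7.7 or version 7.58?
version 7.58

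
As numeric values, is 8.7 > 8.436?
True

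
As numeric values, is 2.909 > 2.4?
True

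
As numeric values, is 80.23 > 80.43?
False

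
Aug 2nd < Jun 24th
False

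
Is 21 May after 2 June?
No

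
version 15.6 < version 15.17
True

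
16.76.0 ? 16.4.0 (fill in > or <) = >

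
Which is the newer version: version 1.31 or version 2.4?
version 2.4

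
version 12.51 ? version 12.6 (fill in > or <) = >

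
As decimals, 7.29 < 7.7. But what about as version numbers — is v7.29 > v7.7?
True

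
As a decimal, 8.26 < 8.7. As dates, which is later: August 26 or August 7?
August 26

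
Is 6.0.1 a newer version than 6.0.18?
No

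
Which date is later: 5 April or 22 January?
5 April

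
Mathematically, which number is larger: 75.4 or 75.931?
75.931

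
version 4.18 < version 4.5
False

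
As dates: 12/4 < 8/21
False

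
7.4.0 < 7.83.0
True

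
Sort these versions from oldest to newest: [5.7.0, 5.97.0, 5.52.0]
[5.7.0, 5.52.0, 5.97.0]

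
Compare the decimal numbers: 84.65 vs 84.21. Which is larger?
84.65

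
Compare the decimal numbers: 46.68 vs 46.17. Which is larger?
46.68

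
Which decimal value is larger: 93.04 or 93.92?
93.92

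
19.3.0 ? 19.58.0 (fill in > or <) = <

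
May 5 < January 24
False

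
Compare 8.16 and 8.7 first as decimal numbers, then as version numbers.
As decimals: 8.16 < 8.7. As versions: v8.16 > v8.7 (minor version 16 > 7).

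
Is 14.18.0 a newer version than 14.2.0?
Yes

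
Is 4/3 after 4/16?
No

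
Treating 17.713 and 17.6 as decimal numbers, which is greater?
17.713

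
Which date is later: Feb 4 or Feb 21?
Feb 21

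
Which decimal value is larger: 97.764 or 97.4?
97.764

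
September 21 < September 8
False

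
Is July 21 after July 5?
Yes. Day 21 comes after day 5 in July — this is a date comparison, not a decimal one (the decimal 7.21 would be smaller than 7.5).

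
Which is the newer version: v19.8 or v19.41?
v19.41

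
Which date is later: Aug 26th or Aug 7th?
Aug 26th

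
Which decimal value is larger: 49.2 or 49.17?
49.2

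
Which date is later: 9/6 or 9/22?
9/22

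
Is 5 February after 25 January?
Yes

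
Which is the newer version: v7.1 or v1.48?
v7.1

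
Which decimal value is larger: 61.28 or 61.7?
61.7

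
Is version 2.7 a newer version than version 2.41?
No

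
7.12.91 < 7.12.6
False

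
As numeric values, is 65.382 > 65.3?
True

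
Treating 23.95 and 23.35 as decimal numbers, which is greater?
23.95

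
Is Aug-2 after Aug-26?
No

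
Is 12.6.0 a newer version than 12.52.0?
No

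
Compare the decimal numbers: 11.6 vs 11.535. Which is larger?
11.6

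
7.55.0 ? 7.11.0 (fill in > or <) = >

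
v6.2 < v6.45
True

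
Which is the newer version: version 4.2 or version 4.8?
version 4.8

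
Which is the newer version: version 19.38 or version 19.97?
version 19.97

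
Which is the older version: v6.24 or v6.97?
v6.24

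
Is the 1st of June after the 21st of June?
No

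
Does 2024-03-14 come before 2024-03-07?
No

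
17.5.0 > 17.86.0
False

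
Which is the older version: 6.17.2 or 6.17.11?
6.17.2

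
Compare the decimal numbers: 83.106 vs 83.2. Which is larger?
83.2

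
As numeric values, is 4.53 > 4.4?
True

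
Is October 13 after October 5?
Yes. Day 13 comes after day 5 in October — this is a date comparison, not a decimal one (the decimal 10.13 would be smaller than 10.5).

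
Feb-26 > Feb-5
True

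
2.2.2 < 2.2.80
True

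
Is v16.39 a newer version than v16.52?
No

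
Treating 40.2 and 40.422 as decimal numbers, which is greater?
40.422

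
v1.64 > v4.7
False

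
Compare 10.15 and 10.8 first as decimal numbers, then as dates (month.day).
As decimals: 10.15 < 10.8. As dates: 10/15 is later than 10/8 (day 15 > day 8).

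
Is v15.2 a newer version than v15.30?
No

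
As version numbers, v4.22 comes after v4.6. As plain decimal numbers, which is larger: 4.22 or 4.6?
4.6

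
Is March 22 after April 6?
No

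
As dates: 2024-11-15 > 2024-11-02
True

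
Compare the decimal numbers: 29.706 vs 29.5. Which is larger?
29.706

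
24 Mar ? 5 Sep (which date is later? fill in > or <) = <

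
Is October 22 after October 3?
Yes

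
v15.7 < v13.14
False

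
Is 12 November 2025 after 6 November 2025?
Yes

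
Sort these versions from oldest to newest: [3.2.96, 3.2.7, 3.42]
[3.2.7, 3.2.96, 3.42]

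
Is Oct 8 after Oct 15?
No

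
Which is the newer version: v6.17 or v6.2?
v6.17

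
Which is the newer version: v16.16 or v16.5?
v16.16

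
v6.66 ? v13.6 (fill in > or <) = <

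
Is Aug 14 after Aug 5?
Yes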